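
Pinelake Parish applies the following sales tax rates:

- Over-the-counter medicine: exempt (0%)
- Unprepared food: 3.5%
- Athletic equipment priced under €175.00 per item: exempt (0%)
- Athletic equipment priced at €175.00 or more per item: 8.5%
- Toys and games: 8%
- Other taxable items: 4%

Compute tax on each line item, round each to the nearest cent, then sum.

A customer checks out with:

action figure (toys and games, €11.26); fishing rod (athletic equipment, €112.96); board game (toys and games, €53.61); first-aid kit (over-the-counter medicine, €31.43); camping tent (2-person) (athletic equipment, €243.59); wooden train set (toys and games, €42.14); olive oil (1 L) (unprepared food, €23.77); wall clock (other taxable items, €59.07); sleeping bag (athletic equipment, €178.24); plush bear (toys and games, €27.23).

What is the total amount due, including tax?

Action figure €11.26: toys and games → 8% → €0.90
Fishing rod €112.96: athletic equipment, under €175.00 → 0% → €0.00
Board game €53.61: toys and games → 8% → €4.29
First-aid kit €31.43: over-the-counter medicine → 0% → €0.00
Camping tent (2-person) €243.59: athletic equipment, €175.00 or more → 8.5% → €20.71
Wooden train set €42.14: toys and games → 8% → €3.37
Olive oil (1 L) €23.77: unprepared food → 3.5% → €0.83
Wall clock €59.07: other taxable items → 4% → €2.36
Sleeping bag €178.24: athletic equipment, €175.00 or more → 8.5% → €15.15
Plush bear €27.23: toys and games → 8% → €2.18
Subtotal = €783.30; tax = €49.79; total due = €833.09

€833.09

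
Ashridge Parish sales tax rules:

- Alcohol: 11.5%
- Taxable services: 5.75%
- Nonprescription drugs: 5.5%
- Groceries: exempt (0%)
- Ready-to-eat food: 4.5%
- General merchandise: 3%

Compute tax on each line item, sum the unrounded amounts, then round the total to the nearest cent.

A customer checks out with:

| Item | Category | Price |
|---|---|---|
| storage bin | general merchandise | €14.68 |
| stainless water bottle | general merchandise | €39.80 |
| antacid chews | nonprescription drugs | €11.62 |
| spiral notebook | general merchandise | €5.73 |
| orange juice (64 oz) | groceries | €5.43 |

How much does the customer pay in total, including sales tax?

€79.71

Storage bin €14.68: general merchandise → 3% → €0.4404
Stainless water bottle €39.80: general merchandise → 3% → €1.194
Antacid chews €11.62: nonprescription drugs → 5.5% → €0.6391
Spiral notebook €5.73: general merchandise → 3% → €0.1719
Orange juice (64 oz) €5.43: groceries → 0% → €0.00
Subtotal = €77.26; unrounded tax = €2.4454 → €2.45; total due = €79.71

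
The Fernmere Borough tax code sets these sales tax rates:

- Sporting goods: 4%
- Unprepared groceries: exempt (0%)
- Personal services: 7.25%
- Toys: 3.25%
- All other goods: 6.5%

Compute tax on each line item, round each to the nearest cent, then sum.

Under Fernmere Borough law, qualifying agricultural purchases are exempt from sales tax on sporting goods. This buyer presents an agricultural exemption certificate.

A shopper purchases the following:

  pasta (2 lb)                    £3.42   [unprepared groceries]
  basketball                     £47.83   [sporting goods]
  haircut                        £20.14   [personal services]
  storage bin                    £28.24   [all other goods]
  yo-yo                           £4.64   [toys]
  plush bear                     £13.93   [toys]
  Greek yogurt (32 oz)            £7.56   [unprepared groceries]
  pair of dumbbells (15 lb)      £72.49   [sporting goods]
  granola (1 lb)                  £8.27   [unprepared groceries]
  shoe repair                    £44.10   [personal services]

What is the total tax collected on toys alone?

Yo-yo £4.64: toys → 3.25% → £0.15
Plush bear £13.93: toys → 3.25% → £0.45
Tax on toys = £0.15 + £0.45 = £0.60

£0.60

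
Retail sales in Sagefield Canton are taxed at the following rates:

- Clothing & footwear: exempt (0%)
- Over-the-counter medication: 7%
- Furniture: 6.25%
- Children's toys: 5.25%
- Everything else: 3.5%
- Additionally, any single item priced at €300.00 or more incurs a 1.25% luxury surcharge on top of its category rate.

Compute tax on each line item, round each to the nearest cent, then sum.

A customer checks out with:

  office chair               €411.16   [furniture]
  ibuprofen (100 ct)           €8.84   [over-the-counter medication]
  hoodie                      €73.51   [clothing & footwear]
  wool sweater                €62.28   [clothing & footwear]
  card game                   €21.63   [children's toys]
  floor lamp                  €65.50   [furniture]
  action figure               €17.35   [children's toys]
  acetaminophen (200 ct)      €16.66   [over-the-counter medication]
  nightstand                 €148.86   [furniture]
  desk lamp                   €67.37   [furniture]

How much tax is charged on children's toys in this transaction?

€2.05

Card game €21.63: children's toys → 5.25% → €1.14
Action figure €17.35: children's toys → 5.25% → €0.91
Tax on children's toys = €1.14 + €0.91 = €2.05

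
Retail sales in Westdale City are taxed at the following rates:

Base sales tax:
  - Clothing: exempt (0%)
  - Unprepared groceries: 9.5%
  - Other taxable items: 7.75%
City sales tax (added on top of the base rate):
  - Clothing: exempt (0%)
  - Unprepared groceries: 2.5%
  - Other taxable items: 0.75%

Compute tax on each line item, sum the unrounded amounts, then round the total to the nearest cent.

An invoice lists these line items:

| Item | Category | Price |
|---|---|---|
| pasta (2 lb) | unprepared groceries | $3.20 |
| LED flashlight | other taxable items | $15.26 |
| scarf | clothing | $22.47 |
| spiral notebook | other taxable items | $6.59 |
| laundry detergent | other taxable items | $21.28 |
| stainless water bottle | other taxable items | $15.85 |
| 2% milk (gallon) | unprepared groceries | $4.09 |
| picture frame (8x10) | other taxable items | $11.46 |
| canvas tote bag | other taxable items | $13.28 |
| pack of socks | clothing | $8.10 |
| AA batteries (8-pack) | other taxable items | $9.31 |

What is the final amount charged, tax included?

$139.67

Pasta (2 lb) $3.20: unprepared groceries → 9.5% + 2.5% city = 12% → $0.384
LED flashlight $15.26: other taxable items → 7.75% + 0.75% city = 8.5% → $1.2971
Scarf $22.47: clothing → 0% + 0% city = 0% → $0.00
Spiral notebook $6.59: other taxable items → 7.75% + 0.75% city = 8.5% → $0.56015
Laundry detergent $21.28: other taxable items → 7.75% + 0.75% city = 8.5% → $1.8088
Stainless water bottle $15.85: other taxable items → 7.75% + 0.75% city = 8.5% → $1.34725
2% milk (gallon) $4.09: unprepared groceries → 9.5% + 2.5% city = 12% → $0.4908
Picture frame (8x10) $11.46: other taxable items → 7.75% + 0.75% city = 8.5% → $0.9741
Canvas tote bag $13.28: other taxable items → 7.75% + 0.75% city = 8.5% → $1.1288
Pack of socks $8.10: clothing → 0% + 0% city = 0% → $0.00
AA batteries (8-pack) $9.31: other taxable items → 7.75% + 0.75% city = 8.5% → $0.79135
Subtotal = $130.89; unrounded tax = $8.78235 → $8.78; total due = $139.67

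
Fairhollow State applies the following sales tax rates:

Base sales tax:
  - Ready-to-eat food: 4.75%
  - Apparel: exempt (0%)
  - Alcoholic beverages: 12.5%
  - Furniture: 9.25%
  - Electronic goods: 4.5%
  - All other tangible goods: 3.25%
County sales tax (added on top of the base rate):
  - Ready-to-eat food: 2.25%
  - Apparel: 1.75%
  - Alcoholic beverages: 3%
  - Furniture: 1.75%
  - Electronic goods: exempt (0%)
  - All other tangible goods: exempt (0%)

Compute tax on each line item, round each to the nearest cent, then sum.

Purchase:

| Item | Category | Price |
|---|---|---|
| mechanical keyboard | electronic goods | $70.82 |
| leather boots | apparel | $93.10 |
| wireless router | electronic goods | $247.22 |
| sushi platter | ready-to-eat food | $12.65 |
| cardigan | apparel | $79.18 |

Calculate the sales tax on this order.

$18.22

Mechanical keyboard $70.82: electronic goods → 4.5% + 0% county = 4.5% → $3.19
Leather boots $93.10: apparel → 0% + 1.75% county = 1.75% → $1.63
Wireless router $247.22: electronic goods → 4.5% + 0% county = 4.5% → $11.12
Sushi platter $12.65: ready-to-eat food → 4.75% + 2.25% county = 7% → $0.89
Cardigan $79.18: apparel → 0% + 1.75% county = 1.75% → $1.39
Total tax = $3.19 + $1.63 + $11.12 + $0.89 + $1.39 = $18.22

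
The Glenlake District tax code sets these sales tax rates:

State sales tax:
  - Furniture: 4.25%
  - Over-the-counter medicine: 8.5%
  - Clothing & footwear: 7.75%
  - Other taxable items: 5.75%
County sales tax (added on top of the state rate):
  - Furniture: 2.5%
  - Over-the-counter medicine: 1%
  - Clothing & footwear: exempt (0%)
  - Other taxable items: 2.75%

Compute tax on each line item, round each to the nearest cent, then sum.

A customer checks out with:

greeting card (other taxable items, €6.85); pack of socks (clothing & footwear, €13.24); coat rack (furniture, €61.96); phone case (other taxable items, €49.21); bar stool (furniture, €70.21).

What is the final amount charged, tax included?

€216.18

Greeting card €6.85: other taxable items → 5.75% + 2.75% county = 8.5% → €0.58
Pack of socks €13.24: clothing & footwear → 7.75% + 0% county = 7.75% → €1.03
Coat rack €61.96: furniture → 4.25% + 2.5% county = 6.75% → €4.18
Phone case €49.21: other taxable items → 5.75% + 2.75% county = 8.5% → €4.18
Bar stool €70.21: furniture → 4.25% + 2.5% county = 6.75% → €4.74
Subtotal = €201.47; tax = €14.71; total due = €216.18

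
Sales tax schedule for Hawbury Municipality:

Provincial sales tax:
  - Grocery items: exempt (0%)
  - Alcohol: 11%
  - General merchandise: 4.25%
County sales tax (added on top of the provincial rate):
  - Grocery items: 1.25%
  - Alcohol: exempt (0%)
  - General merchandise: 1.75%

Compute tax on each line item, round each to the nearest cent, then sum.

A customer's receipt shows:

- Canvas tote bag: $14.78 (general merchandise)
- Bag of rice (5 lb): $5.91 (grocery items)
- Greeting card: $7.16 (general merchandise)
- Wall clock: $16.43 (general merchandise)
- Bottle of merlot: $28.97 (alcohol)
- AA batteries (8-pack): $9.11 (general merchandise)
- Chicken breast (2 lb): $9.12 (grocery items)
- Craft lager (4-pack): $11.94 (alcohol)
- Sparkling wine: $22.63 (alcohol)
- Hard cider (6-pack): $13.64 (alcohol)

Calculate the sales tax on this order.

Canvas tote bag $14.78: general merchandise → 4.25% + 1.75% county = 6% → $0.89
Bag of rice (5 lb) $5.91: grocery items → 0% + 1.25% county = 1.25% → $0.07
Greeting card $7.16: general merchandise → 4.25% + 1.75% county = 6% → $0.43
Wall clock $16.43: general merchandise → 4.25% + 1.75% county = 6% → $0.99
Bottle of merlot $28.97: alcohol → 11% + 0% county = 11% → $3.19
AA batteries (8-pack) $9.11: general merchandise → 4.25% + 1.75% county = 6% → $0.55
Chicken breast (2 lb) $9.12: grocery items → 0% + 1.25% county = 1.25% → $0.11
Craft lager (4-pack) $11.94: alcohol → 11% + 0% county = 11% → $1.31
Sparkling wine $22.63: alcohol → 11% + 0% county = 11% → $2.49
Hard cider (6-pack) $13.64: alcohol → 11% + 0% county = 11% → $1.50
Total tax = $0.89 + $0.07 + $0.43 + $0.99 + $3.19 + $0.55 + $0.11 + $1.31 + $2.49 + $1.50 = $11.53

$11.53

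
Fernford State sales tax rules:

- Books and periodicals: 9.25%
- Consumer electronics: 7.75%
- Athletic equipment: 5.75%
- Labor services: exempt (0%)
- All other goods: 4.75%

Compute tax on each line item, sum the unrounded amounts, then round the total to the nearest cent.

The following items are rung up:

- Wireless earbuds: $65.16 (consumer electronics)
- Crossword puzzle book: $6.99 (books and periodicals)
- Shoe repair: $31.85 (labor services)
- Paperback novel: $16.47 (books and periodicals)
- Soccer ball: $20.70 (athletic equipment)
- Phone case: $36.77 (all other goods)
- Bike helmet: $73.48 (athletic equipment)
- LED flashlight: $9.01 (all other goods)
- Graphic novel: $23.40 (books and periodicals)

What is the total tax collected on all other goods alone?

Phone case $36.77: all other goods → 4.75% → $1.746575
LED flashlight $9.01: all other goods → 4.75% → $0.427975
Tax on all other goods: unrounded sum = $2.17455 → $2.17

$2.17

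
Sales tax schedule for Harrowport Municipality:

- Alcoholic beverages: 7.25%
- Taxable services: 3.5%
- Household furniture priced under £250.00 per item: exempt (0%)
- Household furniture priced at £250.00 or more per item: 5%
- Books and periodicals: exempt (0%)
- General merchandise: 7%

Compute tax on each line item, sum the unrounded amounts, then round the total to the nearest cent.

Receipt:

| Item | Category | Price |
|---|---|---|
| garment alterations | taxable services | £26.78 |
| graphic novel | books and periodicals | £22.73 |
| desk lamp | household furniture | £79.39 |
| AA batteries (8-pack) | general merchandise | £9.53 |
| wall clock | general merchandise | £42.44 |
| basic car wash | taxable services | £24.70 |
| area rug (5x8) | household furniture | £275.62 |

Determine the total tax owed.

Garment alterations £26.78: taxable services → 3.5% → £0.9373
Graphic novel £22.73: books and periodicals → 0% → £0.00
Desk lamp £79.39: household furniture, under £250.00 → 0% → £0.00
AA batteries (8-pack) £9.53: general merchandise → 7% → £0.6671
Wall clock £42.44: general merchandise → 7% → £2.9708
Basic car wash £24.70: taxable services → 3.5% → £0.8645
Area rug (5x8) £275.62: household furniture, £250.00 or more → 5% → £13.781
Unrounded tax sum = £19.2207 → £19.22

£19.22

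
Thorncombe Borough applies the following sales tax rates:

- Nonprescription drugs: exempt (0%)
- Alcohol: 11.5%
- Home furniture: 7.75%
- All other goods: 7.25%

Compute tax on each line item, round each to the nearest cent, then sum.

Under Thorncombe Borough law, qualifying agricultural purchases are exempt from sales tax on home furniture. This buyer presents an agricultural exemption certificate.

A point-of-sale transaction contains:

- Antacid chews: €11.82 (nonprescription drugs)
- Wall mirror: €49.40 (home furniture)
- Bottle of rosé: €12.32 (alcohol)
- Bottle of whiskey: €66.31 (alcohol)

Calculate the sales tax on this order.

€9.05

Antacid chews €11.82: nonprescription drugs → 0% → €0.00
Wall mirror €49.40: home furniture, buyer-exempt → 0% → €0.00
Bottle of rosé €12.32: alcohol → 11.5% → €1.42
Bottle of whiskey €66.31: alcohol → 11.5% → €7.63
Total tax = €1.42 + €7.63 = €9.05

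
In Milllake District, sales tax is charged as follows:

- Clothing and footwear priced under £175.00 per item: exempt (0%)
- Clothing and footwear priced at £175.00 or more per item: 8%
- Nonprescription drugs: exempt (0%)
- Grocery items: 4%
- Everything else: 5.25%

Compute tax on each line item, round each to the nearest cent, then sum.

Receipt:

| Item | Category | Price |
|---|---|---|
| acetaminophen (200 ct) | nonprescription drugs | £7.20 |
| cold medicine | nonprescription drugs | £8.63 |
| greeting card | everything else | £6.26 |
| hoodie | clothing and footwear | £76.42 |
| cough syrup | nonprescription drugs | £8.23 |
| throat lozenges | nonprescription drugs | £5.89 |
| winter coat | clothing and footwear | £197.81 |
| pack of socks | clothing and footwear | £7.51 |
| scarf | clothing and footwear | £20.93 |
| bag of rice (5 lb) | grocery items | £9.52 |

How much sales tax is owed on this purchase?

£16.53

Acetaminophen (200 ct) £7.20: nonprescription drugs → 0% → £0.00
Cold medicine £8.63: nonprescription drugs → 0% → £0.00
Greeting card £6.26: everything else → 5.25% → £0.33
Hoodie £76.42: clothing and footwear, under £175.00 → 0% → £0.00
Cough syrup £8.23: nonprescription drugs → 0% → £0.00
Throat lozenges £5.89: nonprescription drugs → 0% → £0.00
Winter coat £197.81: clothing and footwear, £175.00 or more → 8% → £15.82
Pack of socks £7.51: clothing and footwear, under £175.00 → 0% → £0.00
Scarf £20.93: clothing and footwear, under £175.00 → 0% → £0.00
Bag of rice (5 lb) £9.52: grocery items → 4% → £0.38
Total tax = £0.33 + £15.82 + £0.38 = £16.53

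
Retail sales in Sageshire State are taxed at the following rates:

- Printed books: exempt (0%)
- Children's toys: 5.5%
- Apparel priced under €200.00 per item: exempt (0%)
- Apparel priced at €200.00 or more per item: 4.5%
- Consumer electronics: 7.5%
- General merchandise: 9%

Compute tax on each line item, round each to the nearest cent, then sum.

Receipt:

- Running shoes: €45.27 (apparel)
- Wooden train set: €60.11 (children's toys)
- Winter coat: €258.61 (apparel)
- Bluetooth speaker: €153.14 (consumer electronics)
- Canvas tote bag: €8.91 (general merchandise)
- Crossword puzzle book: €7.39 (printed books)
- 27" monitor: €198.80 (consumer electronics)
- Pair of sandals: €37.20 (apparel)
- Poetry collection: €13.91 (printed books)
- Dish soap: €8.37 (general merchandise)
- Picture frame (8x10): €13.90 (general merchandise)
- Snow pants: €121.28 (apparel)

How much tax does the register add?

€44.15

Running shoes €45.27: apparel, under €200.00 → 0% → €0.00
Wooden train set €60.11: children's toys → 5.5% → €3.31
Winter coat €258.61: apparel, €200.00 or more → 4.5% → €11.64
Bluetooth speaker €153.14: consumer electronics → 7.5% → €11.49
Canvas tote bag €8.91: general merchandise → 9% → €0.80
Crossword puzzle book €7.39: printed books → 0% → €0.00
27" monitor €198.80: consumer electronics → 7.5% → €14.91
Pair of sandals €37.20: apparel, under €200.00 → 0% → €0.00
Poetry collection €13.91: printed books → 0% → €0.00
Dish soap €8.37: general merchandise → 9% → €0.75
Picture frame (8x10) €13.90: general merchandise → 9% → €1.25
Snow pants €121.28: apparel, under €200.00 → 0% → €0.00
Total tax = €3.31 + €11.64 + €11.49 + €0.80 + €14.91 + €0.75 + €1.25 = €44.15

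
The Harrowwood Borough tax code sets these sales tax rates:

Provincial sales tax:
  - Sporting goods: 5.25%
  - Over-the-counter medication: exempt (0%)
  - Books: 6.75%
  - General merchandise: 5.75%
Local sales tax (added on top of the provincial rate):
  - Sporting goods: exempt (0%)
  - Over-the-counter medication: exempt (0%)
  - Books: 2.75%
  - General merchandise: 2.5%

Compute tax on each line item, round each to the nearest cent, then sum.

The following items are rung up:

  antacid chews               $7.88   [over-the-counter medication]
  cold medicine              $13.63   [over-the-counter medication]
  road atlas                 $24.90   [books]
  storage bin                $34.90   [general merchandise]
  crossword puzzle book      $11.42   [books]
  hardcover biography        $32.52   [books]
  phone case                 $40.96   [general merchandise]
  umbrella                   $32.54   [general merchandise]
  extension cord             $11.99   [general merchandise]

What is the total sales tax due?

$16.47

Antacid chews $7.88: over-the-counter medication → 0% + 0% local = 0% → $0.00
Cold medicine $13.63: over-the-counter medication → 0% + 0% local = 0% → $0.00
Road atlas $24.90: books → 6.75% + 2.75% local = 9.5% → $2.37
Storage bin $34.90: general merchandise → 5.75% + 2.5% local = 8.25% → $2.88
Crossword puzzle book $11.42: books → 6.75% + 2.75% local = 9.5% → $1.08
Hardcover biography $32.52: books → 6.75% + 2.75% local = 9.5% → $3.09
Phone case $40.96: general merchandise → 5.75% + 2.5% local = 8.25% → $3.38
Umbrella $32.54: general merchandise → 5.75% + 2.5% local = 8.25% → $2.68
Extension cord $11.99: general merchandise → 5.75% + 2.5% local = 8.25% → $0.99
Total tax = $2.37 + $2.88 + $1.08 + $3.09 + $3.38 + $2.68 + $0.99 = $16.47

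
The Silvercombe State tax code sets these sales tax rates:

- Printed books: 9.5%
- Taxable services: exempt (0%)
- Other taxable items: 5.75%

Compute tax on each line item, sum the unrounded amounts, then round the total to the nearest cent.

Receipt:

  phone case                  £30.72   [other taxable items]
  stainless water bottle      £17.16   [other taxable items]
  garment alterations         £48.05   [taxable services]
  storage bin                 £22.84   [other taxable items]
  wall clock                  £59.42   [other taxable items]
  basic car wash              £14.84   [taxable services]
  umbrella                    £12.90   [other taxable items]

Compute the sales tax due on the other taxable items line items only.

Phone case £30.72: other taxable items → 5.75% → £1.7664
Stainless water bottle £17.16: other taxable items → 5.75% → £0.9867
Storage bin £22.84: other taxable items → 5.75% → £1.3133
Wall clock £59.42: other taxable items → 5.75% → £3.41665
Umbrella £12.90: other taxable items → 5.75% → £0.74175
Tax on other taxable items: unrounded sum = £8.2248 → £8.22

£8.22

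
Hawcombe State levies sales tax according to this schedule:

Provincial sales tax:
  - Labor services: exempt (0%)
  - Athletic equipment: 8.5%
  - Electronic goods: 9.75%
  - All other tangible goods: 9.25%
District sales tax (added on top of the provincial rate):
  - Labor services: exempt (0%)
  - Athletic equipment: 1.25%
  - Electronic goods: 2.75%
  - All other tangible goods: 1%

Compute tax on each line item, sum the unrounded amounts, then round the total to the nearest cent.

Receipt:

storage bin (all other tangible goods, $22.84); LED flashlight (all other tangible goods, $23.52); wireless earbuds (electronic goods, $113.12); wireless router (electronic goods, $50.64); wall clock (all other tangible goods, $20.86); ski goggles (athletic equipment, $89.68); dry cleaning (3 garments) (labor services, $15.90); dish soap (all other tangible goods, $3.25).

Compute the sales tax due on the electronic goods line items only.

Wireless earbuds $113.12: electronic goods → 9.75% + 2.75% district = 12.5% → $14.14
Wireless router $50.64: electronic goods → 9.75% + 2.75% district = 12.5% → $6.33
Tax on electronic goods: unrounded sum = $20.47 → $20.47

$20.47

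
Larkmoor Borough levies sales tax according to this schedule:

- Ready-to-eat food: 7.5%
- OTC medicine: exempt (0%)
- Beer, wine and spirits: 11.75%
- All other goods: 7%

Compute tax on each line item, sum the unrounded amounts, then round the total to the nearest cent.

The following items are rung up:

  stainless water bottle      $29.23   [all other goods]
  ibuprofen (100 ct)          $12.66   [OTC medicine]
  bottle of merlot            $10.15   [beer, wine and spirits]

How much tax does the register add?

$3.24

Stainless water bottle $29.23: all other goods → 7% → $2.0461
Ibuprofen (100 ct) $12.66: OTC medicine → 0% → $0.00
Bottle of merlot $10.15: beer, wine and spirits → 11.75% → $1.192625
Unrounded tax sum = $3.238725 → $3.24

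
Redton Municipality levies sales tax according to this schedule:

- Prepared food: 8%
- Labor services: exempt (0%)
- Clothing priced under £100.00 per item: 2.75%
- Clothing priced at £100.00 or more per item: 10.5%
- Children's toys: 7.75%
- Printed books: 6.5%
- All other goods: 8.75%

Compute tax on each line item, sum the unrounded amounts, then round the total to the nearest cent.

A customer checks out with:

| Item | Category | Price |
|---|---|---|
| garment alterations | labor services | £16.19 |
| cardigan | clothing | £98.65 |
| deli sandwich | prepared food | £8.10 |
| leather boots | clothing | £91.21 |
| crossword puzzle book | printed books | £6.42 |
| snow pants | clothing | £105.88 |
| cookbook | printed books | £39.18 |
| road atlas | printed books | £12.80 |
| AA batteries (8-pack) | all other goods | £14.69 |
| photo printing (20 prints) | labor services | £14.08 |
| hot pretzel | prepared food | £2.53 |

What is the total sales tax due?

£22.27

Garment alterations £16.19: labor services → 0% → £0.00
Cardigan £98.65: clothing, under £100.00 → 2.75% → £2.712875
Deli sandwich £8.10: prepared food → 8% → £0.648
Leather boots £91.21: clothing, under £100.00 → 2.75% → £2.508275
Crossword puzzle book £6.42: printed books → 6.5% → £0.4173
Snow pants £105.88: clothing, £100.00 or more → 10.5% → £11.1174
Cookbook £39.18: printed books → 6.5% → £2.5467
Road atlas £12.80: printed books → 6.5% → £0.832
AA batteries (8-pack) £14.69: all other goods → 8.75% → £1.285375
Photo printing (20 prints) £14.08: labor services → 0% → £0.00
Hot pretzel £2.53: prepared food → 8% → £0.2024
Unrounded tax sum = £22.270325 → £22.27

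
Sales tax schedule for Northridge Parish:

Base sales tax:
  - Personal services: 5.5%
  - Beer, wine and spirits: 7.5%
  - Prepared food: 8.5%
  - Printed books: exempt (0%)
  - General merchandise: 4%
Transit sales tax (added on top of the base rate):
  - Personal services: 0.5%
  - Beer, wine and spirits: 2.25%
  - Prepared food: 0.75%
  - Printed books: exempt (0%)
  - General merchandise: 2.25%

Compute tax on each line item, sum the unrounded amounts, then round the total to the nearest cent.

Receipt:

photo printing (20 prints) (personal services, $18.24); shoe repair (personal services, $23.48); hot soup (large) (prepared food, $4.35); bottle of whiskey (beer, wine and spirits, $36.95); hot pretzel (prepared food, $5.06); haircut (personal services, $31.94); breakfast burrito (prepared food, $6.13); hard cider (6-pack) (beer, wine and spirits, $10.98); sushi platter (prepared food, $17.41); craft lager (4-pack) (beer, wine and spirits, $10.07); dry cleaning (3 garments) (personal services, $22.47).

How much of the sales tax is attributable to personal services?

$5.77

Photo printing (20 prints) $18.24: personal services → 5.5% + 0.5% transit = 6% → $1.0944
Shoe repair $23.48: personal services → 5.5% + 0.5% transit = 6% → $1.4088
Haircut $31.94: personal services → 5.5% + 0.5% transit = 6% → $1.9164
Dry cleaning (3 garments) $22.47: personal services → 5.5% + 0.5% transit = 6% → $1.3482
Tax on personal services: unrounded sum = $5.7678 → $5.77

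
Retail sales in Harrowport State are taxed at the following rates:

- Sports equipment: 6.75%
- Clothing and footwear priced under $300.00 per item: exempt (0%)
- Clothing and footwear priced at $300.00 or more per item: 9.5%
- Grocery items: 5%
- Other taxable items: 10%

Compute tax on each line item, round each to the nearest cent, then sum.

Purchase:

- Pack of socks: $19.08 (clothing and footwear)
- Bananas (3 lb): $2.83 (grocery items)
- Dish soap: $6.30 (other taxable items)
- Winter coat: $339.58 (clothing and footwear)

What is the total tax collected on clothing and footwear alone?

Pack of socks $19.08: clothing and footwear, under $300.00 → 0% → $0.00
Winter coat $339.58: clothing and footwear, $300.00 or more → 9.5% → $32.26
Tax on clothing and footwear = $0.00 + $32.26 = $32.26

$32.26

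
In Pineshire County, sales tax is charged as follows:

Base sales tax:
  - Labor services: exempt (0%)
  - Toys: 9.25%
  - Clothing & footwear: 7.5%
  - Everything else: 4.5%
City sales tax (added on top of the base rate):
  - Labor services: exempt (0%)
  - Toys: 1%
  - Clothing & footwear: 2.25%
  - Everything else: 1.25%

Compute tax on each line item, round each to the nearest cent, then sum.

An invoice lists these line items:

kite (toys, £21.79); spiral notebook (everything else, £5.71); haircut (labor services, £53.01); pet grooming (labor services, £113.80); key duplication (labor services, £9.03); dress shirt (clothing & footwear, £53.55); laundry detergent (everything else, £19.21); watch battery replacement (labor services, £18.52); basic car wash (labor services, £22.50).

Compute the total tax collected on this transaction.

Kite £21.79: toys → 9.25% + 1% city = 10.25% → £2.23
Spiral notebook £5.71: everything else → 4.5% + 1.25% city = 5.75% → £0.33
Haircut £53.01: labor services → 0% + 0% city = 0% → £0.00
Pet grooming £113.80: labor services → 0% + 0% city = 0% → £0.00
Key duplication £9.03: labor services → 0% + 0% city = 0% → £0.00
Dress shirt £53.55: clothing & footwear → 7.5% + 2.25% city = 9.75% → £5.22
Laundry detergent £19.21: everything else → 4.5% + 1.25% city = 5.75% → £1.10
Watch battery replacement £18.52: labor services → 0% + 0% city = 0% → £0.00
Basic car wash £22.50: labor services → 0% + 0% city = 0% → £0.00
Total tax = £2.23 + £0.33 + £5.22 + £1.10 = £8.88

£8.88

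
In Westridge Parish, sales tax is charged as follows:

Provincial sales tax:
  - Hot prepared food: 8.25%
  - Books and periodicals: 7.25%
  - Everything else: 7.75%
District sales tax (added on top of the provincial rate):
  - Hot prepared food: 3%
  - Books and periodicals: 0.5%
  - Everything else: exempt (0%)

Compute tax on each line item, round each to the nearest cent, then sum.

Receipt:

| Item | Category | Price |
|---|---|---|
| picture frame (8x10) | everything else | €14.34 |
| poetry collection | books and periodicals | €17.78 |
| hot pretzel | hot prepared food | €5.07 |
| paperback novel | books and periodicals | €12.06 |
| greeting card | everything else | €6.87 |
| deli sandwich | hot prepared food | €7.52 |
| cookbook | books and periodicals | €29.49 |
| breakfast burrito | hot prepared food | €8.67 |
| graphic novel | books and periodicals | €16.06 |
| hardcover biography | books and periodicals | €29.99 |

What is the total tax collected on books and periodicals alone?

Poetry collection €17.78: books and periodicals → 7.25% + 0.5% district = 7.75% → €1.38
Paperback novel €12.06: books and periodicals → 7.25% + 0.5% district = 7.75% → €0.93
Cookbook €29.49: books and periodicals → 7.25% + 0.5% district = 7.75% → €2.29
Graphic novel €16.06: books and periodicals → 7.25% + 0.5% district = 7.75% → €1.24
Hardcover biography €29.99: books and periodicals → 7.25% + 0.5% district = 7.75% → €2.32
Tax on books and periodicals = €1.38 + €0.93 + €2.29 + €1.24 + €2.32 = €8.16

€8.16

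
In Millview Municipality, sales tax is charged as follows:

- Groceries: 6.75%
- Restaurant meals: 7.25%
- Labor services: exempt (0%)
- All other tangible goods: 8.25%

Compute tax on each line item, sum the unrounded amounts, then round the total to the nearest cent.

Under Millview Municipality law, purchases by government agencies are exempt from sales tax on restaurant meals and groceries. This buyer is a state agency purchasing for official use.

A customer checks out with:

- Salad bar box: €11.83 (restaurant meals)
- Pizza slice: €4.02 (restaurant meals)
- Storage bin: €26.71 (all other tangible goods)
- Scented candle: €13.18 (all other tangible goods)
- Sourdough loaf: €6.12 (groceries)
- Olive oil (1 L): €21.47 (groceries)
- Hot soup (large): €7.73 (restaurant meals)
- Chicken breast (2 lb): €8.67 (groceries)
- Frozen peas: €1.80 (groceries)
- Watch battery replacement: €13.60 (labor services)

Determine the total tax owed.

€3.29

Salad bar box €11.83: restaurant meals, buyer-exempt → 0% → €0.00
Pizza slice €4.02: restaurant meals, buyer-exempt → 0% → €0.00
Storage bin €26.71: all other tangible goods → 8.25% → €2.203575
Scented candle €13.18: all other tangible goods → 8.25% → €1.08735
Sourdough loaf €6.12: groceries, buyer-exempt → 0% → €0.00
Olive oil (1 L) €21.47: groceries, buyer-exempt → 0% → €0.00
Hot soup (large) €7.73: restaurant meals, buyer-exempt → 0% → €0.00
Chicken breast (2 lb) €8.67: groceries, buyer-exempt → 0% → €0.00
Frozen peas €1.80: groceries, buyer-exempt → 0% → €0.00
Watch battery replacement €13.60: labor services → 0% → €0.00
Unrounded tax sum = €3.290925 → €3.29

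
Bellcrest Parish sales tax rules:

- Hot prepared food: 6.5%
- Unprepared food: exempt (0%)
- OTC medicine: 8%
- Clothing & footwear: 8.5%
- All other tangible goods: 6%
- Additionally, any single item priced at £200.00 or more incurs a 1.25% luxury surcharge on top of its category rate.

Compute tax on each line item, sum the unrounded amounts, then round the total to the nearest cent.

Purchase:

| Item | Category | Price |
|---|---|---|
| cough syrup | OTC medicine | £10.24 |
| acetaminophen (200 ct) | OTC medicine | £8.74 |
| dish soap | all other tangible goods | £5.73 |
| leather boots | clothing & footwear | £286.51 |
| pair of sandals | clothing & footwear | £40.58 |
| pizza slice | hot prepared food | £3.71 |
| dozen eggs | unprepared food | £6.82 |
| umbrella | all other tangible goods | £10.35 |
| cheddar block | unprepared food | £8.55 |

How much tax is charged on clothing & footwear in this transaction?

£31.38

Leather boots £286.51: clothing & footwear → 8.5% + 1.25% surcharge = 9.75% → £27.934725
Pair of sandals £40.58: clothing & footwear → 8.5% → £3.4493
Tax on clothing & footwear: unrounded sum = £31.384025 → £31.38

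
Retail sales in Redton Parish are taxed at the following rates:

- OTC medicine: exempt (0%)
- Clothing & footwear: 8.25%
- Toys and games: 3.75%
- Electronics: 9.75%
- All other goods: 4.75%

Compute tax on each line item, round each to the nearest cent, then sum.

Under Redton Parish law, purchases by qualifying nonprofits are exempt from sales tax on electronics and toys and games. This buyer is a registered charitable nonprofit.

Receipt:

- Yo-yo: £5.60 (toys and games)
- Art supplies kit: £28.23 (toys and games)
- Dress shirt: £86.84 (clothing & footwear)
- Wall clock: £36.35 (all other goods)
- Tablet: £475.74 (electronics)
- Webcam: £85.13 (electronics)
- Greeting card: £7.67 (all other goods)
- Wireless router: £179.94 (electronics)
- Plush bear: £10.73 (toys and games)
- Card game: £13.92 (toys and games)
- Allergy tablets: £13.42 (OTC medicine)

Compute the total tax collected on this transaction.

£9.25

Yo-yo £5.60: toys and games, buyer-exempt → 0% → £0.00
Art supplies kit £28.23: toys and games, buyer-exempt → 0% → £0.00
Dress shirt £86.84: clothing & footwear → 8.25% → £7.16
Wall clock £36.35: all other goods → 4.75% → £1.73
Tablet £475.74: electronics, buyer-exempt → 0% → £0.00
Webcam £85.13: electronics, buyer-exempt → 0% → £0.00
Greeting card £7.67: all other goods → 4.75% → £0.36
Wireless router £179.94: electronics, buyer-exempt → 0% → £0.00
Plush bear £10.73: toys and games, buyer-exempt → 0% → £0.00
Card game £13.92: toys and games, buyer-exempt → 0% → £0.00
Allergy tablets £13.42: OTC medicine → 0% → £0.00
Total tax = £7.16 + £1.73 + £0.36 = £9.25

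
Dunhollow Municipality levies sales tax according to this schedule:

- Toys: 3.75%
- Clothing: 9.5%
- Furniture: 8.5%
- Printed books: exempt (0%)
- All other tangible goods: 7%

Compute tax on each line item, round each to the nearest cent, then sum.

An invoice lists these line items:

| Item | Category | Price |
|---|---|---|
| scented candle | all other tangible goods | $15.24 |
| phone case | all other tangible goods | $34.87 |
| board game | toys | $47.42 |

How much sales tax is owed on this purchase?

Scented candle $15.24: all other tangible goods → 7% → $1.07
Phone case $34.87: all other tangible goods → 7% → $2.44
Board game $47.42: toys → 3.75% → $1.78
Total tax = $1.07 + $2.44 + $1.78 = $5.29

$5.29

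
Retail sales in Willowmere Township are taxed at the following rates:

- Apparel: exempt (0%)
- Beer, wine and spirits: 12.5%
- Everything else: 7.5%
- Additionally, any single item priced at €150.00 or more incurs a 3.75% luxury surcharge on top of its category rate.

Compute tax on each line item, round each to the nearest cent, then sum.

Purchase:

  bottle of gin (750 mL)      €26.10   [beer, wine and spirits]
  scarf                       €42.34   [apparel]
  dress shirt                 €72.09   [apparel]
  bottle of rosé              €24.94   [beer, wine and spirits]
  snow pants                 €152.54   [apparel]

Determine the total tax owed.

Bottle of gin (750 mL) €26.10: beer, wine and spirits → 12.5% → €3.26
Scarf €42.34: apparel → 0% → €0.00
Dress shirt €72.09: apparel → 0% → €0.00
Bottle of rosé €24.94: beer, wine and spirits → 12.5% → €3.12
Snow pants €152.54: apparel → 0% + 3.75% surcharge = 3.75% → €5.72
Total tax = €3.26 + €3.12 + €5.72 = €12.10

€12.10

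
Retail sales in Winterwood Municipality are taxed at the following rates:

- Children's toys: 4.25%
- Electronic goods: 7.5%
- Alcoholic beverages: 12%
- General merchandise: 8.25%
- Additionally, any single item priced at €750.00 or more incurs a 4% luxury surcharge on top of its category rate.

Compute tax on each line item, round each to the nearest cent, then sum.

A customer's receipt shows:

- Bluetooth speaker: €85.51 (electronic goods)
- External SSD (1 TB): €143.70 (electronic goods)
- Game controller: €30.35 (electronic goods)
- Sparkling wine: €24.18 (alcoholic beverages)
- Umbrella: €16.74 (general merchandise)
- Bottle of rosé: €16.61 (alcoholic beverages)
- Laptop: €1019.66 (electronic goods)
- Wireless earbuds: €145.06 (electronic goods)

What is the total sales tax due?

€153.88

Bluetooth speaker €85.51: electronic goods → 7.5% → €6.41
External SSD (1 TB) €143.70: electronic goods → 7.5% → €10.78
Game controller €30.35: electronic goods → 7.5% → €2.28
Sparkling wine €24.18: alcoholic beverages → 12% → €2.90
Umbrella €16.74: general merchandise → 8.25% → €1.38
Bottle of rosé €16.61: alcoholic beverages → 12% → €1.99
Laptop €1019.66: electronic goods → 7.5% + 4% surcharge = 11.5% → €117.26
Wireless earbuds €145.06: electronic goods → 7.5% → €10.88
Total tax = €6.41 + €10.78 + €2.28 + €2.90 + €1.38 + €1.99 + €117.26 + €10.88 = €153.88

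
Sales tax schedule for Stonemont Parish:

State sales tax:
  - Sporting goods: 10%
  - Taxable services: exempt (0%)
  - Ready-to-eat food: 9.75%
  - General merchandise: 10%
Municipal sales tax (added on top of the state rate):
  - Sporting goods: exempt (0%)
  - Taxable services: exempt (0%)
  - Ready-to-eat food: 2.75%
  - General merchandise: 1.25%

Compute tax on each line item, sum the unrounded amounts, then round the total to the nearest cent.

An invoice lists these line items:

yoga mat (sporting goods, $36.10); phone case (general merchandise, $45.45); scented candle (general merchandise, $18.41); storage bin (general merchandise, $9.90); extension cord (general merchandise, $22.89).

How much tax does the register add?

$14.48

Yoga mat $36.10: sporting goods → 10% + 0% municipal = 10% → $3.61
Phone case $45.45: general merchandise → 10% + 1.25% municipal = 11.25% → $5.113125
Scented candle $18.41: general merchandise → 10% + 1.25% municipal = 11.25% → $2.071125
Storage bin $9.90: general merchandise → 10% + 1.25% municipal = 11.25% → $1.11375
Extension cord $22.89: general merchandise → 10% + 1.25% municipal = 11.25% → $2.575125
Unrounded tax sum = $14.483125 → $14.48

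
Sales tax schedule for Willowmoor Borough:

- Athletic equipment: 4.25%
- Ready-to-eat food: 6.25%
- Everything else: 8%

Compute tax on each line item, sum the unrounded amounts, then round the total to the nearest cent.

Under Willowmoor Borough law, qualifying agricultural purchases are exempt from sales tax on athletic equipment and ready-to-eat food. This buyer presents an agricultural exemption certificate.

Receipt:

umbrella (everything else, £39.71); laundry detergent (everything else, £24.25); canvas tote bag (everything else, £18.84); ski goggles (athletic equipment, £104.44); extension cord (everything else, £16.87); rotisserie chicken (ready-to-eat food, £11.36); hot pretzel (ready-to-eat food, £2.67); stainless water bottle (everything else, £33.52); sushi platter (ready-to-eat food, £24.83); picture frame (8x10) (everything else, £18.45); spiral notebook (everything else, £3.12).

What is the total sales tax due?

£12.38

Umbrella £39.71: everything else → 8% → £3.1768
Laundry detergent £24.25: everything else → 8% → £1.94
Canvas tote bag £18.84: everything else → 8% → £1.5072
Ski goggles £104.44: athletic equipment, buyer-exempt → 0% → £0.00
Extension cord £16.87: everything else → 8% → £1.3496
Rotisserie chicken £11.36: ready-to-eat food, buyer-exempt → 0% → £0.00
Hot pretzel £2.67: ready-to-eat food, buyer-exempt → 0% → £0.00
Stainless water bottle £33.52: everything else → 8% → £2.6816
Sushi platter £24.83: ready-to-eat food, buyer-exempt → 0% → £0.00
Picture frame (8x10) £18.45: everything else → 8% → £1.476
Spiral notebook £3.12: everything else → 8% → £0.2496
Unrounded tax sum = £12.3808 → £12.38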